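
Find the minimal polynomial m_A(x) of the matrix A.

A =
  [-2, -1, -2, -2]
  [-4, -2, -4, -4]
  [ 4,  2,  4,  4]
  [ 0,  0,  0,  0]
x^2

The characteristic polynomial is χ_A(x) = x^4, so the eigenvalues are known. The minimal polynomial is
  m_A(x) = Π_λ (x − λ)^{k_λ}
where k_λ is the size of the *largest* Jordan block for λ (equivalently, the smallest k with (A − λI)^k v = 0 for every generalised eigenvector v of λ).

  λ = 0: largest Jordan block has size 2, contributing (x − 0)^2

So m_A(x) = x^2 = x^2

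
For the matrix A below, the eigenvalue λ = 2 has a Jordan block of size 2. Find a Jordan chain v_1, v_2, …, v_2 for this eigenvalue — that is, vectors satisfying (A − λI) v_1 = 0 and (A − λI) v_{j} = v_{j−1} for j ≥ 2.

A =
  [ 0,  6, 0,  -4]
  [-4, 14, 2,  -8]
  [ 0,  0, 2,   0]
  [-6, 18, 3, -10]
A Jordan chain for λ = 2 of length 2:
v_1 = (0, 2, 0, 3)ᵀ
v_2 = (0, 0, 1, 0)ᵀ

Let N = A − (2)·I. We want v_2 with N^2 v_2 = 0 but N^1 v_2 ≠ 0; then v_{j-1} := N · v_j for j = 2, …, 2.

Pick v_2 = (0, 0, 1, 0)ᵀ.
Then v_1 = N · v_2 = (0, 2, 0, 3)ᵀ.

Sanity check: (A − (2)·I) v_1 = (0, 0, 0, 0)ᵀ = 0. ✓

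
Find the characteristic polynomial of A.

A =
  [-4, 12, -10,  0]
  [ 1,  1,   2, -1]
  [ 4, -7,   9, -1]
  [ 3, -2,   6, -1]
x^4 - 5*x^3 + 9*x^2 - 7*x + 2

Expanding det(x·I − A) (e.g. by cofactor expansion or by noting that A is similar to its Jordan form J, which has the same characteristic polynomial as A) gives
  χ_A(x) = x^4 - 5*x^3 + 9*x^2 - 7*x + 2
which factors as (x - 2)*(x - 1)^3. The eigenvalues (with algebraic multiplicities) are λ = 1 with multiplicity 3, λ = 2 with multiplicity 1.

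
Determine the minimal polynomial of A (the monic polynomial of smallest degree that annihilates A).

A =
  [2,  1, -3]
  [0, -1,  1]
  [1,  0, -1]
x^3

The characteristic polynomial is χ_A(x) = x^3, so the eigenvalues are known. The minimal polynomial is
  m_A(x) = Π_λ (x − λ)^{k_λ}
where k_λ is the size of the *largest* Jordan block for λ (equivalently, the smallest k with (A − λI)^k v = 0 for every generalised eigenvector v of λ).

  λ = 0: largest Jordan block has size 3, contributing (x − 0)^3

So m_A(x) = x^3 = x^3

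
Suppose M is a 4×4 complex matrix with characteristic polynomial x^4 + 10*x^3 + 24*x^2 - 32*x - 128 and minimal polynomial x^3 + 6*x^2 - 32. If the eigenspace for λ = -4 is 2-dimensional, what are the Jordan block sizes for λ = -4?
Block sizes for λ = -4: [2, 1]

Step 1 — from the characteristic polynomial, algebraic multiplicity of λ = -4 is 3. From dim ker(M − (-4)·I) = 2, there are exactly 2 Jordan blocks for λ = -4.
Step 2 — from the minimal polynomial, the factor (x + 4)^2 tells us the largest block for λ = -4 has size 2.
Step 3 — with total size 3, 2 blocks, and largest block 2, the block sizes (in nonincreasing order) are [2, 1].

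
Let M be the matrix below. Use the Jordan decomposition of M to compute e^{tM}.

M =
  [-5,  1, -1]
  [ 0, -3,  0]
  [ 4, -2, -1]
e^{tM} =
  [-2*t*exp(-3*t) + exp(-3*t), t*exp(-3*t), -t*exp(-3*t)]
  [0, exp(-3*t), 0]
  [4*t*exp(-3*t), -2*t*exp(-3*t), 2*t*exp(-3*t) + exp(-3*t)]

Strategy: write M = P · J · P⁻¹ where J is a Jordan canonical form, so e^{tM} = P · e^{tJ} · P⁻¹, and e^{tJ} can be computed block-by-block.

M has Jordan form
J =
  [-3,  1,  0]
  [ 0, -3,  0]
  [ 0,  0, -3]
(up to reordering of blocks).

Per-block formulas:
  For a 1×1 block at λ = -3: exp(t · [-3]) = [e^(-3t)].
  For a 2×2 Jordan block J_2(-3): exp(t · J_2(-3)) = e^(-3t)·(I + t·N), where N is the 2×2 nilpotent shift.

After assembling e^{tJ} and conjugating by P, we get:

e^{tM} =
  [-2*t*exp(-3*t) + exp(-3*t), t*exp(-3*t), -t*exp(-3*t)]
  [0, exp(-3*t), 0]
  [4*t*exp(-3*t), -2*t*exp(-3*t), 2*t*exp(-3*t) + exp(-3*t)]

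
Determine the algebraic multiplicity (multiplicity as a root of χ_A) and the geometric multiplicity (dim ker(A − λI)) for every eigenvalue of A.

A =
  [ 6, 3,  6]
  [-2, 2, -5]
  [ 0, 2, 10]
λ = 6: alg = 3, geom = 1

Step 1 — factor the characteristic polynomial to read off the algebraic multiplicities:
  χ_A(x) = (x - 6)^3

Step 2 — compute geometric multiplicities via the rank-nullity identity g(λ) = n − rank(A − λI):
  rank(A − (6)·I) = 2, so dim ker(A − (6)·I) = n − 2 = 1

Summary:
  λ = 6: algebraic multiplicity = 3, geometric multiplicity = 1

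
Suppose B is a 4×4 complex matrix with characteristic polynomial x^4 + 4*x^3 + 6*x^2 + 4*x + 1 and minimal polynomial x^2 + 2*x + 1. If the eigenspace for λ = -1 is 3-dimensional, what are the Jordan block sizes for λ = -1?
Block sizes for λ = -1: [2, 1, 1]

Step 1 — from the characteristic polynomial, algebraic multiplicity of λ = -1 is 4. From dim ker(B − (-1)·I) = 3, there are exactly 3 Jordan blocks for λ = -1.
Step 2 — from the minimal polynomial, the factor (x + 1)^2 tells us the largest block for λ = -1 has size 2.
Step 3 — with total size 4, 3 blocks, and largest block 2, the block sizes (in nonincreasing order) are [2, 1, 1].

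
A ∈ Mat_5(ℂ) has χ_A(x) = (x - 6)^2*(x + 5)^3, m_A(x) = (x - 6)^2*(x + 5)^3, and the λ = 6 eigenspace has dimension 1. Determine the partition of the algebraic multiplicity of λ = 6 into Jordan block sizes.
Block sizes for λ = 6: [2]

Step 1 — from the characteristic polynomial, algebraic multiplicity of λ = 6 is 2. From dim ker(A − (6)·I) = 1, there are exactly 1 Jordan blocks for λ = 6.
Step 2 — from the minimal polynomial, the factor (x − 6)^2 tells us the largest block for λ = 6 has size 2.
Step 3 — with total size 2, 1 blocks, and largest block 2, the block sizes (in nonincreasing order) are [2].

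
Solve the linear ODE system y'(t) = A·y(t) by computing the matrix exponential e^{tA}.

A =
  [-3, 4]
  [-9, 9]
e^{tA} =
  [-6*t*exp(3*t) + exp(3*t), 4*t*exp(3*t)]
  [-9*t*exp(3*t), 6*t*exp(3*t) + exp(3*t)]

Strategy: write A = P · J · P⁻¹ where J is a Jordan canonical form, so e^{tA} = P · e^{tJ} · P⁻¹, and e^{tJ} can be computed block-by-block.

A has Jordan form
J =
  [3, 1]
  [0, 3]
(up to reordering of blocks).

Per-block formulas:
  For a 2×2 Jordan block J_2(3): exp(t · J_2(3)) = e^(3t)·(I + t·N), where N is the 2×2 nilpotent shift.

After assembling e^{tJ} and conjugating by P, we get:

e^{tA} =
  [-6*t*exp(3*t) + exp(3*t), 4*t*exp(3*t)]
  [-9*t*exp(3*t), 6*t*exp(3*t) + exp(3*t)]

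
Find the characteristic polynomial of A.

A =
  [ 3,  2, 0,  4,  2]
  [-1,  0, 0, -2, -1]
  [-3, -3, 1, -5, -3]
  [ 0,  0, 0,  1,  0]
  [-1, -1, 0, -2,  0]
x^5 - 5*x^4 + 10*x^3 - 10*x^2 + 5*x - 1

Expanding det(x·I − A) (e.g. by cofactor expansion or by noting that A is similar to its Jordan form J, which has the same characteristic polynomial as A) gives
  χ_A(x) = x^5 - 5*x^4 + 10*x^3 - 10*x^2 + 5*x - 1
which factors as (x - 1)^5. The eigenvalues (with algebraic multiplicities) are λ = 1 with multiplicity 5.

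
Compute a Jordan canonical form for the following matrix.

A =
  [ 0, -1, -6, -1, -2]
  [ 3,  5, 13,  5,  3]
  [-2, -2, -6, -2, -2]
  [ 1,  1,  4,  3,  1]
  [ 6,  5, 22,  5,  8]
J_3(2) ⊕ J_2(2)

The characteristic polynomial is
  det(x·I − A) = x^5 - 10*x^4 + 40*x^3 - 80*x^2 + 80*x - 32 = (x - 2)^5

Eigenvalues and multiplicities (the geometric multiplicity of λ is n − rank(A − λI), which equals the number of Jordan blocks for λ):
  λ = 2: algebraic multiplicity = 5, geometric multiplicity = 2

Determining the block sizes for each eigenvalue:
  λ = 2: with am = 5 and gm = 2, the partition is not yet determined (e.g. several partitions of 5 into 2 parts exist). Let N = A − (2)·I. Computing rank(N^1) = 3, rank(N^2) = 1, rank(N^3) = 0; the number of blocks of size ≥ j is rank(N^{j−1}) − rank(N^j), giving [2, 2, 1]. So we have 1 block(s) of size 3, 1 block(s) of size 2 → block sizes [3, 2]

Assembling the blocks gives a Jordan form
J =
  [2, 1, 0, 0, 0]
  [0, 2, 1, 0, 0]
  [0, 0, 2, 0, 0]
  [0, 0, 0, 2, 1]
  [0, 0, 0, 0, 2]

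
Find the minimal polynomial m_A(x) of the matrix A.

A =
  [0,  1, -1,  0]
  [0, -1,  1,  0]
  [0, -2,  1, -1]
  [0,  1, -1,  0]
x^3

The characteristic polynomial is χ_A(x) = x^4, so the eigenvalues are known. The minimal polynomial is
  m_A(x) = Π_λ (x − λ)^{k_λ}
where k_λ is the size of the *largest* Jordan block for λ (equivalently, the smallest k with (A − λI)^k v = 0 for every generalised eigenvector v of λ).

  λ = 0: largest Jordan block has size 3, contributing (x − 0)^3

So m_A(x) = x^3 = x^3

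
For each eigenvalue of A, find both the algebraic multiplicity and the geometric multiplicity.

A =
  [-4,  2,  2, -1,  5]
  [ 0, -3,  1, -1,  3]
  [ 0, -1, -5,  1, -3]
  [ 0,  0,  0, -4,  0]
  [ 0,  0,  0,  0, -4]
λ = -4: alg = 5, geom = 3

Step 1 — factor the characteristic polynomial to read off the algebraic multiplicities:
  χ_A(x) = (x + 4)^5

Step 2 — compute geometric multiplicities via the rank-nullity identity g(λ) = n − rank(A − λI):
  rank(A − (-4)·I) = 2, so dim ker(A − (-4)·I) = n − 2 = 3

Summary:
  λ = -4: algebraic multiplicity = 5, geometric multiplicity = 3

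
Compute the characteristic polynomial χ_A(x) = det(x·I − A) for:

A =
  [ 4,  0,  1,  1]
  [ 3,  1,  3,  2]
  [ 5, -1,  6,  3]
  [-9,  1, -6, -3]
x^4 - 8*x^3 + 24*x^2 - 32*x + 16

Expanding det(x·I − A) (e.g. by cofactor expansion or by noting that A is similar to its Jordan form J, which has the same characteristic polynomial as A) gives
  χ_A(x) = x^4 - 8*x^3 + 24*x^2 - 32*x + 16
which factors as (x - 2)^4. The eigenvalues (with algebraic multiplicities) are λ = 2 with multiplicity 4.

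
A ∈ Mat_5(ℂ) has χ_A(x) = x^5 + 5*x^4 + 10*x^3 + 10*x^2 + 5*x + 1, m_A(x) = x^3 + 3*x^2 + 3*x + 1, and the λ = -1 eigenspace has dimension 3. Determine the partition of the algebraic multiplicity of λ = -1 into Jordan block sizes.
Block sizes for λ = -1: [3, 1, 1]

Step 1 — from the characteristic polynomial, algebraic multiplicity of λ = -1 is 5. From dim ker(A − (-1)·I) = 3, there are exactly 3 Jordan blocks for λ = -1.
Step 2 — from the minimal polynomial, the factor (x + 1)^3 tells us the largest block for λ = -1 has size 3.
Step 3 — with total size 5, 3 blocks, and largest block 3, the block sizes (in nonincreasing order) are [3, 1, 1].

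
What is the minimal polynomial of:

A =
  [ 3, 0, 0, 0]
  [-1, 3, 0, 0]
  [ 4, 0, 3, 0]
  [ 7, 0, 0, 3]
x^2 - 6*x + 9

The characteristic polynomial is χ_A(x) = (x - 3)^4, so the eigenvalues are known. The minimal polynomial is
  m_A(x) = Π_λ (x − λ)^{k_λ}
where k_λ is the size of the *largest* Jordan block for λ (equivalently, the smallest k with (A − λI)^k v = 0 for every generalised eigenvector v of λ).

  λ = 3: largest Jordan block has size 2, contributing (x − 3)^2

So m_A(x) = (x - 3)^2 = x^2 - 6*x + 9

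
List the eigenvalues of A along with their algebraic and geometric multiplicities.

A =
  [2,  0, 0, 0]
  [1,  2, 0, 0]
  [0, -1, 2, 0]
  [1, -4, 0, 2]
λ = 2: alg = 4, geom = 2

Step 1 — factor the characteristic polynomial to read off the algebraic multiplicities:
  χ_A(x) = (x - 2)^4

Step 2 — compute geometric multiplicities via the rank-nullity identity g(λ) = n − rank(A − λI):
  rank(A − (2)·I) = 2, so dim ker(A − (2)·I) = n − 2 = 2

Summary:
  λ = 2: algebraic multiplicity = 4, geometric multiplicity = 2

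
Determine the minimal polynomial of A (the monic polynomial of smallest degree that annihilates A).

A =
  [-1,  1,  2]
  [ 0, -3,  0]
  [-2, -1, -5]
x^2 + 6*x + 9

The characteristic polynomial is χ_A(x) = (x + 3)^3, so the eigenvalues are known. The minimal polynomial is
  m_A(x) = Π_λ (x − λ)^{k_λ}
where k_λ is the size of the *largest* Jordan block for λ (equivalently, the smallest k with (A − λI)^k v = 0 for every generalised eigenvector v of λ).

  λ = -3: largest Jordan block has size 2, contributing (x + 3)^2

So m_A(x) = (x + 3)^2 = x^2 + 6*x + 9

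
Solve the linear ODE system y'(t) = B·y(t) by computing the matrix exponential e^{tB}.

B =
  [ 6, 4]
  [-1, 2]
e^{tB} =
  [2*t*exp(4*t) + exp(4*t), 4*t*exp(4*t)]
  [-t*exp(4*t), -2*t*exp(4*t) + exp(4*t)]

Strategy: write B = P · J · P⁻¹ where J is a Jordan canonical form, so e^{tB} = P · e^{tJ} · P⁻¹, and e^{tJ} can be computed block-by-block.

B has Jordan form
J =
  [4, 1]
  [0, 4]
(up to reordering of blocks).

Per-block formulas:
  For a 2×2 Jordan block J_2(4): exp(t · J_2(4)) = e^(4t)·(I + t·N), where N is the 2×2 nilpotent shift.

After assembling e^{tJ} and conjugating by P, we get:

e^{tB} =
  [2*t*exp(4*t) + exp(4*t), 4*t*exp(4*t)]
  [-t*exp(4*t), -2*t*exp(4*t) + exp(4*t)]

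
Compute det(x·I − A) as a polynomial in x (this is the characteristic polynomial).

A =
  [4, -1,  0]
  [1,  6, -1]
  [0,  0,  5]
x^3 - 15*x^2 + 75*x - 125

Expanding det(x·I − A) (e.g. by cofactor expansion or by noting that A is similar to its Jordan form J, which has the same characteristic polynomial as A) gives
  χ_A(x) = x^3 - 15*x^2 + 75*x - 125
which factors as (x - 5)^3. The eigenvalues (with algebraic multiplicities) are λ = 5 with multiplicity 3.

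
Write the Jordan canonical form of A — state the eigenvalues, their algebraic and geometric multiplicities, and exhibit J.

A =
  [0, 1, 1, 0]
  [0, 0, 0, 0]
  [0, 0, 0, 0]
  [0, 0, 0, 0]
J_2(0) ⊕ J_1(0) ⊕ J_1(0)

The characteristic polynomial is
  det(x·I − A) = x^4

Eigenvalues and multiplicities (the geometric multiplicity of λ is n − rank(A − λI), which equals the number of Jordan blocks for λ):
  λ = 0: algebraic multiplicity = 4, geometric multiplicity = 3

Determining the block sizes for each eigenvalue:
  λ = 0: 3 blocks summing to 4 forces exactly one block of size 2 and the rest size 1 → block sizes [2, 1, 1]

Assembling the blocks gives a Jordan form
J =
  [0, 1, 0, 0]
  [0, 0, 0, 0]
  [0, 0, 0, 0]
  [0, 0, 0, 0]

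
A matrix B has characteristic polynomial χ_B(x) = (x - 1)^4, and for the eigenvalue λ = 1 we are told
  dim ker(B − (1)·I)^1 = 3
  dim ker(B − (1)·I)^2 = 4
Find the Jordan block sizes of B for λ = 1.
Block sizes for λ = 1: [2, 1, 1]

From the dimensions of kernels of powers, the number of Jordan blocks of size at least j is d_j − d_{j−1} where d_j = dim ker(N^j) (with d_0 = 0). Computing the differences gives [3, 1].
The number of blocks of size exactly k is (#blocks of size ≥ k) − (#blocks of size ≥ k + 1), so the partition is: 2 block(s) of size 1, 1 block(s) of size 2.
In nonincreasing order the block sizes are [2, 1, 1].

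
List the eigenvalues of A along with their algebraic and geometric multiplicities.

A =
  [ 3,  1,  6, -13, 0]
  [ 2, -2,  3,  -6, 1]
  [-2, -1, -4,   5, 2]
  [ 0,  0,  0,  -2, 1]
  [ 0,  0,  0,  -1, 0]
λ = -1: alg = 5, geom = 2

Step 1 — factor the characteristic polynomial to read off the algebraic multiplicities:
  χ_A(x) = (x + 1)^5

Step 2 — compute geometric multiplicities via the rank-nullity identity g(λ) = n − rank(A − λI):
  rank(A − (-1)·I) = 3, so dim ker(A − (-1)·I) = n − 3 = 2

Summary:
  λ = -1: algebraic multiplicity = 5, geometric multiplicity = 2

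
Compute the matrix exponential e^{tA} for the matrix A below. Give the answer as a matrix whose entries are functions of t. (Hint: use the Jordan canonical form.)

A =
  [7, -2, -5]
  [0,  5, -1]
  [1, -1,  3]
e^{tA} =
  [-t^2*exp(5*t)/2 + 2*t*exp(5*t) + exp(5*t), t^2*exp(5*t)/2 - 2*t*exp(5*t), t^2*exp(5*t) - 5*t*exp(5*t)]
  [-t^2*exp(5*t)/2, t^2*exp(5*t)/2 + exp(5*t), t^2*exp(5*t) - t*exp(5*t)]
  [t*exp(5*t), -t*exp(5*t), -2*t*exp(5*t) + exp(5*t)]

Strategy: write A = P · J · P⁻¹ where J is a Jordan canonical form, so e^{tA} = P · e^{tJ} · P⁻¹, and e^{tJ} can be computed block-by-block.

A has Jordan form
J =
  [5, 1, 0]
  [0, 5, 1]
  [0, 0, 5]
(up to reordering of blocks).

Per-block formulas:
  For a 3×3 Jordan block J_3(5): exp(t · J_3(5)) = e^(5t)·(I + t·N + (t^2/2)·N^2), where N is the 3×3 nilpotent shift.

After assembling e^{tJ} and conjugating by P, we get:

e^{tA} =
  [-t^2*exp(5*t)/2 + 2*t*exp(5*t) + exp(5*t), t^2*exp(5*t)/2 - 2*t*exp(5*t), t^2*exp(5*t) - 5*t*exp(5*t)]
  [-t^2*exp(5*t)/2, t^2*exp(5*t)/2 + exp(5*t), t^2*exp(5*t) - t*exp(5*t)]
  [t*exp(5*t), -t*exp(5*t), -2*t*exp(5*t) + exp(5*t)]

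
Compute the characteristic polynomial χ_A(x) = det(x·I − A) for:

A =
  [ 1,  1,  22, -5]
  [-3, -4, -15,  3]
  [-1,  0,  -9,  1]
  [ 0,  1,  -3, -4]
x^4 + 16*x^3 + 96*x^2 + 256*x + 256

Expanding det(x·I − A) (e.g. by cofactor expansion or by noting that A is similar to its Jordan form J, which has the same characteristic polynomial as A) gives
  χ_A(x) = x^4 + 16*x^3 + 96*x^2 + 256*x + 256
which factors as (x + 4)^4. The eigenvalues (with algebraic multiplicities) are λ = -4 with multiplicity 4.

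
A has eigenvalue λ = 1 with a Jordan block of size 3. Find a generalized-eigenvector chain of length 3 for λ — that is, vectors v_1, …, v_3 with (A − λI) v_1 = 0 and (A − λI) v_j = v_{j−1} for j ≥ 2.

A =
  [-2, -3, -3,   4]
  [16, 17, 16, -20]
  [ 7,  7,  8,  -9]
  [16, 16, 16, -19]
A Jordan chain for λ = 1 of length 3:
v_1 = (4, 0, -4, 0)ᵀ
v_2 = (-3, 16, 7, 16)ᵀ
v_3 = (1, 0, 0, 0)ᵀ

Let N = A − (1)·I. We want v_3 with N^3 v_3 = 0 but N^2 v_3 ≠ 0; then v_{j-1} := N · v_j for j = 3, …, 2.

Pick v_3 = (1, 0, 0, 0)ᵀ.
Then v_2 = N · v_3 = (-3, 16, 7, 16)ᵀ.
Then v_1 = N · v_2 = (4, 0, -4, 0)ᵀ.

Sanity check: (A − (1)·I) v_1 = (0, 0, 0, 0)ᵀ = 0. ✓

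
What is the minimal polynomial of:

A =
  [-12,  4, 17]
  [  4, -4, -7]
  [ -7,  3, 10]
x^3 + 6*x^2 + 12*x + 8

The characteristic polynomial is χ_A(x) = (x + 2)^3, so the eigenvalues are known. The minimal polynomial is
  m_A(x) = Π_λ (x − λ)^{k_λ}
where k_λ is the size of the *largest* Jordan block for λ (equivalently, the smallest k with (A − λI)^k v = 0 for every generalised eigenvector v of λ).

  λ = -2: largest Jordan block has size 3, contributing (x + 2)^3

So m_A(x) = (x + 2)^3 = x^3 + 6*x^2 + 12*x + 8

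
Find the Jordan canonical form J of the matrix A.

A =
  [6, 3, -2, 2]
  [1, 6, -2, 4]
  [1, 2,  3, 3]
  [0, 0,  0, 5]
J_3(5) ⊕ J_1(5)

The characteristic polynomial is
  det(x·I − A) = x^4 - 20*x^3 + 150*x^2 - 500*x + 625 = (x - 5)^4

Eigenvalues and multiplicities (the geometric multiplicity of λ is n − rank(A − λI), which equals the number of Jordan blocks for λ):
  λ = 5: algebraic multiplicity = 4, geometric multiplicity = 2

Determining the block sizes for each eigenvalue:
  λ = 5: with am = 4 and gm = 2, the partition is not yet determined (e.g. several partitions of 4 into 2 parts exist). Let N = A − (5)·I. Computing rank(N^1) = 2, rank(N^2) = 1, rank(N^3) = 0; the number of blocks of size ≥ j is rank(N^{j−1}) − rank(N^j), giving [2, 1, 1]. So we have 1 block(s) of size 3, 1 block(s) of size 1 → block sizes [3, 1]

Assembling the blocks gives a Jordan form
J =
  [5, 1, 0, 0]
  [0, 5, 1, 0]
  [0, 0, 5, 0]
  [0, 0, 0, 5]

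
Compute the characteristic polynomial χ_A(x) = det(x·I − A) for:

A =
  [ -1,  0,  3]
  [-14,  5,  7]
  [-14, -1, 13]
x^3 - 17*x^2 + 96*x - 180

Expanding det(x·I − A) (e.g. by cofactor expansion or by noting that A is similar to its Jordan form J, which has the same characteristic polynomial as A) gives
  χ_A(x) = x^3 - 17*x^2 + 96*x - 180
which factors as (x - 6)^2*(x - 5). The eigenvalues (with algebraic multiplicities) are λ = 5 with multiplicity 1, λ = 6 with multiplicity 2.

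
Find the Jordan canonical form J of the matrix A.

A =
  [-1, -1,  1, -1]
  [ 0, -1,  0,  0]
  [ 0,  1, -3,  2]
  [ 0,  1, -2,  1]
J_2(-1) ⊕ J_2(-1)

The characteristic polynomial is
  det(x·I − A) = x^4 + 4*x^3 + 6*x^2 + 4*x + 1 = (x + 1)^4

Eigenvalues and multiplicities (the geometric multiplicity of λ is n − rank(A − λI), which equals the number of Jordan blocks for λ):
  λ = -1: algebraic multiplicity = 4, geometric multiplicity = 2

Determining the block sizes for each eigenvalue:
  λ = -1: with am = 4 and gm = 2, the partition is not yet determined (e.g. several partitions of 4 into 2 parts exist). Let N = A − (-1)·I. Computing rank(N^1) = 2, rank(N^2) = 0; the number of blocks of size ≥ j is rank(N^{j−1}) − rank(N^j), giving [2, 2]. So we have 2 block(s) of size 2 → block sizes [2, 2]

Assembling the blocks gives a Jordan form
J =
  [-1,  1,  0,  0]
  [ 0, -1,  0,  0]
  [ 0,  0, -1,  1]
  [ 0,  0,  0, -1]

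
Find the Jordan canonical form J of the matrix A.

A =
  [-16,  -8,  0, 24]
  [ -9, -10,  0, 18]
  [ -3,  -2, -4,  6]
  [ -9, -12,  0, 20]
J_2(-4) ⊕ J_1(-4) ⊕ J_1(2)

The characteristic polynomial is
  det(x·I − A) = x^4 + 10*x^3 + 24*x^2 - 32*x - 128 = (x - 2)*(x + 4)^3

Eigenvalues and multiplicities (the geometric multiplicity of λ is n − rank(A − λI), which equals the number of Jordan blocks for λ):
  λ = -4: algebraic multiplicity = 3, geometric multiplicity = 2
  λ = 2: algebraic multiplicity = 1, geometric multiplicity = 1

Determining the block sizes for each eigenvalue:
  λ = -4: 2 blocks summing to 3 forces exactly one block of size 2 and the rest size 1 → block sizes [2, 1]
  λ = 2: one block (gm = 1), so the single block has size am = 1 → block sizes [1]

Assembling the blocks gives a Jordan form
J =
  [-4,  1,  0, 0]
  [ 0, -4,  0, 0]
  [ 0,  0, -4, 0]
  [ 0,  0,  0, 2]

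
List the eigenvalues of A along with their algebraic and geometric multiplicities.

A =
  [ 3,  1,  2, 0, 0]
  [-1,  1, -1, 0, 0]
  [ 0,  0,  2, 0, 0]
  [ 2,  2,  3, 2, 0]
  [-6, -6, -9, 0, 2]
λ = 2: alg = 5, geom = 3

Step 1 — factor the characteristic polynomial to read off the algebraic multiplicities:
  χ_A(x) = (x - 2)^5

Step 2 — compute geometric multiplicities via the rank-nullity identity g(λ) = n − rank(A − λI):
  rank(A − (2)·I) = 2, so dim ker(A − (2)·I) = n − 2 = 3

Summary:
  λ = 2: algebraic multiplicity = 5, geometric multiplicity = 3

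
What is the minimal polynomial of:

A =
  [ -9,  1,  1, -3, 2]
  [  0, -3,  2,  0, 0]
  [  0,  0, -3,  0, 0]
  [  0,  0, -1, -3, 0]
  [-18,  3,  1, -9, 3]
x^3 + 9*x^2 + 27*x + 27

The characteristic polynomial is χ_A(x) = (x + 3)^5, so the eigenvalues are known. The minimal polynomial is
  m_A(x) = Π_λ (x − λ)^{k_λ}
where k_λ is the size of the *largest* Jordan block for λ (equivalently, the smallest k with (A − λI)^k v = 0 for every generalised eigenvector v of λ).

  λ = -3: largest Jordan block has size 3, contributing (x + 3)^3

So m_A(x) = (x + 3)^3 = x^3 + 9*x^2 + 27*x + 27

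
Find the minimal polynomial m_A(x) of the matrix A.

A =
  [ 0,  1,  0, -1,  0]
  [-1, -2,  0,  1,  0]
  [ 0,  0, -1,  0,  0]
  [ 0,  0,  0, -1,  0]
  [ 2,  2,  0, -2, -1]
x^2 + 2*x + 1

The characteristic polynomial is χ_A(x) = (x + 1)^5, so the eigenvalues are known. The minimal polynomial is
  m_A(x) = Π_λ (x − λ)^{k_λ}
where k_λ is the size of the *largest* Jordan block for λ (equivalently, the smallest k with (A − λI)^k v = 0 for every generalised eigenvector v of λ).

  λ = -1: largest Jordan block has size 2, contributing (x + 1)^2

So m_A(x) = (x + 1)^2 = x^2 + 2*x + 1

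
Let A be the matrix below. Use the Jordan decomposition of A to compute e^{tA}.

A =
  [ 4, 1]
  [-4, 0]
e^{tA} =
  [2*t*exp(2*t) + exp(2*t), t*exp(2*t)]
  [-4*t*exp(2*t), -2*t*exp(2*t) + exp(2*t)]

Strategy: write A = P · J · P⁻¹ where J is a Jordan canonical form, so e^{tA} = P · e^{tJ} · P⁻¹, and e^{tJ} can be computed block-by-block.

A has Jordan form
J =
  [2, 1]
  [0, 2]
(up to reordering of blocks).

Per-block formulas:
  For a 2×2 Jordan block J_2(2): exp(t · J_2(2)) = e^(2t)·(I + t·N), where N is the 2×2 nilpotent shift.

After assembling e^{tJ} and conjugating by P, we get:

e^{tA} =
  [2*t*exp(2*t) + exp(2*t), t*exp(2*t)]
  [-4*t*exp(2*t), -2*t*exp(2*t) + exp(2*t)]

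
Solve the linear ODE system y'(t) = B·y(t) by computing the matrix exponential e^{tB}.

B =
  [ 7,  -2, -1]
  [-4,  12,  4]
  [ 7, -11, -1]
e^{tB} =
  [t^2*exp(6*t) + t*exp(6*t) + exp(6*t), -3*t^2*exp(6*t)/2 - 2*t*exp(6*t), -t^2*exp(6*t) - t*exp(6*t)]
  [-4*t*exp(6*t), 6*t*exp(6*t) + exp(6*t), 4*t*exp(6*t)]
  [t^2*exp(6*t) + 7*t*exp(6*t), -3*t^2*exp(6*t)/2 - 11*t*exp(6*t), -t^2*exp(6*t) - 7*t*exp(6*t) + exp(6*t)]

Strategy: write B = P · J · P⁻¹ where J is a Jordan canonical form, so e^{tB} = P · e^{tJ} · P⁻¹, and e^{tJ} can be computed block-by-block.

B has Jordan form
J =
  [6, 1, 0]
  [0, 6, 1]
  [0, 0, 6]
(up to reordering of blocks).

Per-block formulas:
  For a 3×3 Jordan block J_3(6): exp(t · J_3(6)) = e^(6t)·(I + t·N + (t^2/2)·N^2), where N is the 3×3 nilpotent shift.

After assembling e^{tJ} and conjugating by P, we get:

e^{tB} =
  [t^2*exp(6*t) + t*exp(6*t) + exp(6*t), -3*t^2*exp(6*t)/2 - 2*t*exp(6*t), -t^2*exp(6*t) - t*exp(6*t)]
  [-4*t*exp(6*t), 6*t*exp(6*t) + exp(6*t), 4*t*exp(6*t)]
  [t^2*exp(6*t) + 7*t*exp(6*t), -3*t^2*exp(6*t)/2 - 11*t*exp(6*t), -t^2*exp(6*t) - 7*t*exp(6*t) + exp(6*t)]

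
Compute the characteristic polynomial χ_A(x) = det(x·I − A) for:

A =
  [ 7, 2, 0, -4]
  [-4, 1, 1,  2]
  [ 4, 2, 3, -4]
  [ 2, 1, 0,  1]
x^4 - 12*x^3 + 54*x^2 - 108*x + 81

Expanding det(x·I − A) (e.g. by cofactor expansion or by noting that A is similar to its Jordan form J, which has the same characteristic polynomial as A) gives
  χ_A(x) = x^4 - 12*x^3 + 54*x^2 - 108*x + 81
which factors as (x - 3)^4. The eigenvalues (with algebraic multiplicities) are λ = 3 with multiplicity 4.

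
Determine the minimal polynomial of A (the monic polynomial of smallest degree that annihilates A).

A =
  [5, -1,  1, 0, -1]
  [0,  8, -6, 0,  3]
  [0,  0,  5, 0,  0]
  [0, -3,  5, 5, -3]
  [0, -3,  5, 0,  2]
x^3 - 15*x^2 + 75*x - 125

The characteristic polynomial is χ_A(x) = (x - 5)^5, so the eigenvalues are known. The minimal polynomial is
  m_A(x) = Π_λ (x − λ)^{k_λ}
where k_λ is the size of the *largest* Jordan block for λ (equivalently, the smallest k with (A − λI)^k v = 0 for every generalised eigenvector v of λ).

  λ = 5: largest Jordan block has size 3, contributing (x − 5)^3

So m_A(x) = (x - 5)^3 = x^3 - 15*x^2 + 75*x - 125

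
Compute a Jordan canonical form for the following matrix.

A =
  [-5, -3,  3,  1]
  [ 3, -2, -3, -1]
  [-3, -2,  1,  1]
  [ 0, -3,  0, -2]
J_3(-2) ⊕ J_1(-2)

The characteristic polynomial is
  det(x·I − A) = x^4 + 8*x^3 + 24*x^2 + 32*x + 16 = (x + 2)^4

Eigenvalues and multiplicities (the geometric multiplicity of λ is n − rank(A − λI), which equals the number of Jordan blocks for λ):
  λ = -2: algebraic multiplicity = 4, geometric multiplicity = 2

Determining the block sizes for each eigenvalue:
  λ = -2: with am = 4 and gm = 2, the partition is not yet determined (e.g. several partitions of 4 into 2 parts exist). Let N = A − (-2)·I. Computing rank(N^1) = 2, rank(N^2) = 1, rank(N^3) = 0; the number of blocks of size ≥ j is rank(N^{j−1}) − rank(N^j), giving [2, 1, 1]. So we have 1 block(s) of size 3, 1 block(s) of size 1 → block sizes [3, 1]

Assembling the blocks gives a Jordan form
J =
  [-2,  1,  0,  0]
  [ 0, -2,  1,  0]
  [ 0,  0, -2,  0]
  [ 0,  0,  0, -2]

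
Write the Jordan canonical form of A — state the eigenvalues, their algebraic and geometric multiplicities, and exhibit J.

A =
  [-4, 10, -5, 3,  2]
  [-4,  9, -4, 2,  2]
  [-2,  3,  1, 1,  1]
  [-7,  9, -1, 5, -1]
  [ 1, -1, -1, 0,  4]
J_2(3) ⊕ J_2(3) ⊕ J_1(3)

The characteristic polynomial is
  det(x·I − A) = x^5 - 15*x^4 + 90*x^3 - 270*x^2 + 405*x - 243 = (x - 3)^5

Eigenvalues and multiplicities (the geometric multiplicity of λ is n − rank(A − λI), which equals the number of Jordan blocks for λ):
  λ = 3: algebraic multiplicity = 5, geometric multiplicity = 3

Determining the block sizes for each eigenvalue:
  λ = 3: with am = 5 and gm = 3, the partition is not yet determined (e.g. several partitions of 5 into 3 parts exist). Let N = A − (3)·I. Computing rank(N^1) = 2, rank(N^2) = 0; the number of blocks of size ≥ j is rank(N^{j−1}) − rank(N^j), giving [3, 2]. So we have 2 block(s) of size 2, 1 block(s) of size 1 → block sizes [2, 2, 1]

Assembling the blocks gives a Jordan form
J =
  [3, 1, 0, 0, 0]
  [0, 3, 0, 0, 0]
  [0, 0, 3, 1, 0]
  [0, 0, 0, 3, 0]
  [0, 0, 0, 0, 3]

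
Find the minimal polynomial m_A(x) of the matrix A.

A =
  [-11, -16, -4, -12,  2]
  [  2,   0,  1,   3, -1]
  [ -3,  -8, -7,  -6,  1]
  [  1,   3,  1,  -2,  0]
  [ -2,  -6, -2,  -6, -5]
x^2 + 10*x + 25

The characteristic polynomial is χ_A(x) = (x + 5)^5, so the eigenvalues are known. The minimal polynomial is
  m_A(x) = Π_λ (x − λ)^{k_λ}
where k_λ is the size of the *largest* Jordan block for λ (equivalently, the smallest k with (A − λI)^k v = 0 for every generalised eigenvector v of λ).

  λ = -5: largest Jordan block has size 2, contributing (x + 5)^2

So m_A(x) = (x + 5)^2 = x^2 + 10*x + 25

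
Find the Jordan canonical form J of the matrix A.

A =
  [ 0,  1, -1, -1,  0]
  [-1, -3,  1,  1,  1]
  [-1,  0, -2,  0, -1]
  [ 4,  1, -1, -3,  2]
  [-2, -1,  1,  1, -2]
J_2(-2) ⊕ J_2(-2) ⊕ J_1(-2)

The characteristic polynomial is
  det(x·I − A) = x^5 + 10*x^4 + 40*x^3 + 80*x^2 + 80*x + 32 = (x + 2)^5

Eigenvalues and multiplicities (the geometric multiplicity of λ is n − rank(A − λI), which equals the number of Jordan blocks for λ):
  λ = -2: algebraic multiplicity = 5, geometric multiplicity = 3

Determining the block sizes for each eigenvalue:
  λ = -2: with am = 5 and gm = 3, the partition is not yet determined (e.g. several partitions of 5 into 3 parts exist). Let N = A − (-2)·I. Computing rank(N^1) = 2, rank(N^2) = 0; the number of blocks of size ≥ j is rank(N^{j−1}) − rank(N^j), giving [3, 2]. So we have 2 block(s) of size 2, 1 block(s) of size 1 → block sizes [2, 2, 1]

Assembling the blocks gives a Jordan form
J =
  [-2,  1,  0,  0,  0]
  [ 0, -2,  0,  0,  0]
  [ 0,  0, -2,  1,  0]
  [ 0,  0,  0, -2,  0]
  [ 0,  0,  0,  0, -2]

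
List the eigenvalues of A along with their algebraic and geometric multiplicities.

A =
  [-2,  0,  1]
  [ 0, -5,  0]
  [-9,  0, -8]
λ = -5: alg = 3, geom = 2

Step 1 — factor the characteristic polynomial to read off the algebraic multiplicities:
  χ_A(x) = (x + 5)^3

Step 2 — compute geometric multiplicities via the rank-nullity identity g(λ) = n − rank(A − λI):
  rank(A − (-5)·I) = 1, so dim ker(A − (-5)·I) = n − 1 = 2

Summary:
  λ = -5: algebraic multiplicity = 3, geometric multiplicity = 2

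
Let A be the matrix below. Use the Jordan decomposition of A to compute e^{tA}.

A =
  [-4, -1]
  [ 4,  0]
e^{tA} =
  [-2*t*exp(-2*t) + exp(-2*t), -t*exp(-2*t)]
  [4*t*exp(-2*t), 2*t*exp(-2*t) + exp(-2*t)]

Strategy: write A = P · J · P⁻¹ where J is a Jordan canonical form, so e^{tA} = P · e^{tJ} · P⁻¹, and e^{tJ} can be computed block-by-block.

A has Jordan form
J =
  [-2,  1]
  [ 0, -2]
(up to reordering of blocks).

Per-block formulas:
  For a 2×2 Jordan block J_2(-2): exp(t · J_2(-2)) = e^(-2t)·(I + t·N), where N is the 2×2 nilpotent shift.

After assembling e^{tJ} and conjugating by P, we get:

e^{tA} =
  [-2*t*exp(-2*t) + exp(-2*t), -t*exp(-2*t)]
  [4*t*exp(-2*t), 2*t*exp(-2*t) + exp(-2*t)]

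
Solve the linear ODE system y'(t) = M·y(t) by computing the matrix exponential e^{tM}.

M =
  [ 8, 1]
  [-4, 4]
e^{tM} =
  [2*t*exp(6*t) + exp(6*t), t*exp(6*t)]
  [-4*t*exp(6*t), -2*t*exp(6*t) + exp(6*t)]

Strategy: write M = P · J · P⁻¹ where J is a Jordan canonical form, so e^{tM} = P · e^{tJ} · P⁻¹, and e^{tJ} can be computed block-by-block.

M has Jordan form
J =
  [6, 1]
  [0, 6]
(up to reordering of blocks).

Per-block formulas:
  For a 2×2 Jordan block J_2(6): exp(t · J_2(6)) = e^(6t)·(I + t·N), where N is the 2×2 nilpotent shift.

After assembling e^{tJ} and conjugating by P, we get:

e^{tM} =
  [2*t*exp(6*t) + exp(6*t), t*exp(6*t)]
  [-4*t*exp(6*t), -2*t*exp(6*t) + exp(6*t)]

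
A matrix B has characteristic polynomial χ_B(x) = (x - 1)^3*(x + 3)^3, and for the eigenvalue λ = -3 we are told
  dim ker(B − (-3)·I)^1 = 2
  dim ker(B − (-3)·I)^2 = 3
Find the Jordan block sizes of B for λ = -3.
Block sizes for λ = -3: [2, 1]

From the dimensions of kernels of powers, the number of Jordan blocks of size at least j is d_j − d_{j−1} where d_j = dim ker(N^j) (with d_0 = 0). Computing the differences gives [2, 1].
The number of blocks of size exactly k is (#blocks of size ≥ k) − (#blocks of size ≥ k + 1), so the partition is: 1 block(s) of size 1, 1 block(s) of size 2.
In nonincreasing order the block sizes are [2, 1].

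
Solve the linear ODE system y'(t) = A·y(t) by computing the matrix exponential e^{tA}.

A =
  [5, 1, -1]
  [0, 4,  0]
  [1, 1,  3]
e^{tA} =
  [t*exp(4*t) + exp(4*t), t*exp(4*t), -t*exp(4*t)]
  [0, exp(4*t), 0]
  [t*exp(4*t), t*exp(4*t), -t*exp(4*t) + exp(4*t)]

Strategy: write A = P · J · P⁻¹ where J is a Jordan canonical form, so e^{tA} = P · e^{tJ} · P⁻¹, and e^{tJ} can be computed block-by-block.

A has Jordan form
J =
  [4, 1, 0]
  [0, 4, 0]
  [0, 0, 4]
(up to reordering of blocks).

Per-block formulas:
  For a 2×2 Jordan block J_2(4): exp(t · J_2(4)) = e^(4t)·(I + t·N), where N is the 2×2 nilpotent shift.
  For a 1×1 block at λ = 4: exp(t · [4]) = [e^(4t)].

After assembling e^{tJ} and conjugating by P, we get:

e^{tA} =
  [t*exp(4*t) + exp(4*t), t*exp(4*t), -t*exp(4*t)]
  [0, exp(4*t), 0]
  [t*exp(4*t), t*exp(4*t), -t*exp(4*t) + exp(4*t)]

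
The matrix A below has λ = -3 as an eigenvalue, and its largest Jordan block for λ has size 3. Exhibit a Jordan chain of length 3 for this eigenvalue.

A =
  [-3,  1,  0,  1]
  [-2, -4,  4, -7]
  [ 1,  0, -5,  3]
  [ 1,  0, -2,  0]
A Jordan chain for λ = -3 of length 3:
v_1 = (-1, -1, 1, 1)ᵀ
v_2 = (0, -2, 1, 1)ᵀ
v_3 = (1, 0, 0, 0)ᵀ

Let N = A − (-3)·I. We want v_3 with N^3 v_3 = 0 but N^2 v_3 ≠ 0; then v_{j-1} := N · v_j for j = 3, …, 2.

Pick v_3 = (1, 0, 0, 0)ᵀ.
Then v_2 = N · v_3 = (0, -2, 1, 1)ᵀ.
Then v_1 = N · v_2 = (-1, -1, 1, 1)ᵀ.

Sanity check: (A − (-3)·I) v_1 = (0, 0, 0, 0)ᵀ = 0. ✓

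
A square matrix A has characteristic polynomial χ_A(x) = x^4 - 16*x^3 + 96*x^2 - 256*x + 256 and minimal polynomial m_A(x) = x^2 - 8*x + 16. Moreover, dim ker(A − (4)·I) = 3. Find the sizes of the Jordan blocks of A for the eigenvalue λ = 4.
Block sizes for λ = 4: [2, 1, 1]

Step 1 — from the characteristic polynomial, algebraic multiplicity of λ = 4 is 4. From dim ker(A − (4)·I) = 3, there are exactly 3 Jordan blocks for λ = 4.
Step 2 — from the minimal polynomial, the factor (x − 4)^2 tells us the largest block for λ = 4 has size 2.
Step 3 — with total size 4, 3 blocks, and largest block 2, the block sizes (in nonincreasing order) are [2, 1, 1].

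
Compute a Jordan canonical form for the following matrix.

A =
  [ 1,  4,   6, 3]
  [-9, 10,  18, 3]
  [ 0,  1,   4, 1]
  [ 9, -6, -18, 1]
J_2(4) ⊕ J_2(4)

The characteristic polynomial is
  det(x·I − A) = x^4 - 16*x^3 + 96*x^2 - 256*x + 256 = (x - 4)^4

Eigenvalues and multiplicities (the geometric multiplicity of λ is n − rank(A − λI), which equals the number of Jordan blocks for λ):
  λ = 4: algebraic multiplicity = 4, geometric multiplicity = 2

Determining the block sizes for each eigenvalue:
  λ = 4: with am = 4 and gm = 2, the partition is not yet determined (e.g. several partitions of 4 into 2 parts exist). Let N = A − (4)·I. Computing rank(N^1) = 2, rank(N^2) = 0; the number of blocks of size ≥ j is rank(N^{j−1}) − rank(N^j), giving [2, 2]. So we have 2 block(s) of size 2 → block sizes [2, 2]

Assembling the blocks gives a Jordan form
J =
  [4, 1, 0, 0]
  [0, 4, 0, 0]
  [0, 0, 4, 1]
  [0, 0, 0, 4]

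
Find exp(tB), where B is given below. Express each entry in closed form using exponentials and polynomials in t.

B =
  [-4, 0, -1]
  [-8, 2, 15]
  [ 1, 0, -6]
e^{tB} =
  [t*exp(-5*t) + exp(-5*t), 0, -t*exp(-5*t)]
  [-t*exp(-5*t) - exp(2*t) + exp(-5*t), exp(2*t), t*exp(-5*t) + 2*exp(2*t) - 2*exp(-5*t)]
  [t*exp(-5*t), 0, -t*exp(-5*t) + exp(-5*t)]

Strategy: write B = P · J · P⁻¹ where J is a Jordan canonical form, so e^{tB} = P · e^{tJ} · P⁻¹, and e^{tJ} can be computed block-by-block.

B has Jordan form
J =
  [-5,  1, 0]
  [ 0, -5, 0]
  [ 0,  0, 2]
(up to reordering of blocks).

Per-block formulas:
  For a 2×2 Jordan block J_2(-5): exp(t · J_2(-5)) = e^(-5t)·(I + t·N), where N is the 2×2 nilpotent shift.
  For a 1×1 block at λ = 2: exp(t · [2]) = [e^(2t)].

After assembling e^{tJ} and conjugating by P, we get:

e^{tB} =
  [t*exp(-5*t) + exp(-5*t), 0, -t*exp(-5*t)]
  [-t*exp(-5*t) - exp(2*t) + exp(-5*t), exp(2*t), t*exp(-5*t) + 2*exp(2*t) - 2*exp(-5*t)]
  [t*exp(-5*t), 0, -t*exp(-5*t) + exp(-5*t)]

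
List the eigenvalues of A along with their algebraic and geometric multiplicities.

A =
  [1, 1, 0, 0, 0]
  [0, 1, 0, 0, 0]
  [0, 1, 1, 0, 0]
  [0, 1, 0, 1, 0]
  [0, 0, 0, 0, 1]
λ = 1: alg = 5, geom = 4

Step 1 — factor the characteristic polynomial to read off the algebraic multiplicities:
  χ_A(x) = (x - 1)^5

Step 2 — compute geometric multiplicities via the rank-nullity identity g(λ) = n − rank(A − λI):
  rank(A − (1)·I) = 1, so dim ker(A − (1)·I) = n − 1 = 4

Summary:
  λ = 1: algebraic multiplicity = 5, geometric multiplicity = 4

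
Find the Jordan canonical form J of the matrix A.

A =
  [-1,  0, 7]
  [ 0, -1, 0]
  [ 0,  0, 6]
J_1(-1) ⊕ J_1(-1) ⊕ J_1(6)

The characteristic polynomial is
  det(x·I − A) = x^3 - 4*x^2 - 11*x - 6 = (x - 6)*(x + 1)^2

Eigenvalues and multiplicities (the geometric multiplicity of λ is n − rank(A − λI), which equals the number of Jordan blocks for λ):
  λ = -1: algebraic multiplicity = 2, geometric multiplicity = 2
  λ = 6: algebraic multiplicity = 1, geometric multiplicity = 1

Determining the block sizes for each eigenvalue:
  λ = -1: gm = am = 2, so every block has size 1 → block sizes [1, 1]
  λ = 6: one block (gm = 1), so the single block has size am = 1 → block sizes [1]

Assembling the blocks gives a Jordan form
J =
  [-1,  0, 0]
  [ 0, -1, 0]
  [ 0,  0, 6]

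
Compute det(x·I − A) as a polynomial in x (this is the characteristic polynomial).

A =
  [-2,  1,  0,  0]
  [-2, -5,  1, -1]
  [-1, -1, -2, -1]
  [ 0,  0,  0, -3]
x^4 + 12*x^3 + 54*x^2 + 108*x + 81

Expanding det(x·I − A) (e.g. by cofactor expansion or by noting that A is similar to its Jordan form J, which has the same characteristic polynomial as A) gives
  χ_A(x) = x^4 + 12*x^3 + 54*x^2 + 108*x + 81
which factors as (x + 3)^4. The eigenvalues (with algebraic multiplicities) are λ = -3 with multiplicity 4.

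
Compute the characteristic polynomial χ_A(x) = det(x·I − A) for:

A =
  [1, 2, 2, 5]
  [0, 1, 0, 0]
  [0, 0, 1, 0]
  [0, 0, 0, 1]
x^4 - 4*x^3 + 6*x^2 - 4*x + 1

Expanding det(x·I − A) (e.g. by cofactor expansion or by noting that A is similar to its Jordan form J, which has the same characteristic polynomial as A) gives
  χ_A(x) = x^4 - 4*x^3 + 6*x^2 - 4*x + 1
which factors as (x - 1)^4. The eigenvalues (with algebraic multiplicities) are λ = 1 with multiplicity 4.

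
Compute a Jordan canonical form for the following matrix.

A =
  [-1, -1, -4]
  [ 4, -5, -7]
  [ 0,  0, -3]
J_3(-3)

The characteristic polynomial is
  det(x·I − A) = x^3 + 9*x^2 + 27*x + 27 = (x + 3)^3

Eigenvalues and multiplicities (the geometric multiplicity of λ is n − rank(A − λI), which equals the number of Jordan blocks for λ):
  λ = -3: algebraic multiplicity = 3, geometric multiplicity = 1

Determining the block sizes for each eigenvalue:
  λ = -3: one block (gm = 1), so the single block has size am = 3 → block sizes [3]

Assembling the blocks gives a Jordan form
J =
  [-3,  1,  0]
  [ 0, -3,  1]
  [ 0,  0, -3]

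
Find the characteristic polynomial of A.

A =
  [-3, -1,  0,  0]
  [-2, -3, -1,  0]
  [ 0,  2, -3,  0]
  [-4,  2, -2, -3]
x^4 + 12*x^3 + 54*x^2 + 108*x + 81

Expanding det(x·I − A) (e.g. by cofactor expansion or by noting that A is similar to its Jordan form J, which has the same characteristic polynomial as A) gives
  χ_A(x) = x^4 + 12*x^3 + 54*x^2 + 108*x + 81
which factors as (x + 3)^4. The eigenvalues (with algebraic multiplicities) are λ = -3 with multiplicity 4.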